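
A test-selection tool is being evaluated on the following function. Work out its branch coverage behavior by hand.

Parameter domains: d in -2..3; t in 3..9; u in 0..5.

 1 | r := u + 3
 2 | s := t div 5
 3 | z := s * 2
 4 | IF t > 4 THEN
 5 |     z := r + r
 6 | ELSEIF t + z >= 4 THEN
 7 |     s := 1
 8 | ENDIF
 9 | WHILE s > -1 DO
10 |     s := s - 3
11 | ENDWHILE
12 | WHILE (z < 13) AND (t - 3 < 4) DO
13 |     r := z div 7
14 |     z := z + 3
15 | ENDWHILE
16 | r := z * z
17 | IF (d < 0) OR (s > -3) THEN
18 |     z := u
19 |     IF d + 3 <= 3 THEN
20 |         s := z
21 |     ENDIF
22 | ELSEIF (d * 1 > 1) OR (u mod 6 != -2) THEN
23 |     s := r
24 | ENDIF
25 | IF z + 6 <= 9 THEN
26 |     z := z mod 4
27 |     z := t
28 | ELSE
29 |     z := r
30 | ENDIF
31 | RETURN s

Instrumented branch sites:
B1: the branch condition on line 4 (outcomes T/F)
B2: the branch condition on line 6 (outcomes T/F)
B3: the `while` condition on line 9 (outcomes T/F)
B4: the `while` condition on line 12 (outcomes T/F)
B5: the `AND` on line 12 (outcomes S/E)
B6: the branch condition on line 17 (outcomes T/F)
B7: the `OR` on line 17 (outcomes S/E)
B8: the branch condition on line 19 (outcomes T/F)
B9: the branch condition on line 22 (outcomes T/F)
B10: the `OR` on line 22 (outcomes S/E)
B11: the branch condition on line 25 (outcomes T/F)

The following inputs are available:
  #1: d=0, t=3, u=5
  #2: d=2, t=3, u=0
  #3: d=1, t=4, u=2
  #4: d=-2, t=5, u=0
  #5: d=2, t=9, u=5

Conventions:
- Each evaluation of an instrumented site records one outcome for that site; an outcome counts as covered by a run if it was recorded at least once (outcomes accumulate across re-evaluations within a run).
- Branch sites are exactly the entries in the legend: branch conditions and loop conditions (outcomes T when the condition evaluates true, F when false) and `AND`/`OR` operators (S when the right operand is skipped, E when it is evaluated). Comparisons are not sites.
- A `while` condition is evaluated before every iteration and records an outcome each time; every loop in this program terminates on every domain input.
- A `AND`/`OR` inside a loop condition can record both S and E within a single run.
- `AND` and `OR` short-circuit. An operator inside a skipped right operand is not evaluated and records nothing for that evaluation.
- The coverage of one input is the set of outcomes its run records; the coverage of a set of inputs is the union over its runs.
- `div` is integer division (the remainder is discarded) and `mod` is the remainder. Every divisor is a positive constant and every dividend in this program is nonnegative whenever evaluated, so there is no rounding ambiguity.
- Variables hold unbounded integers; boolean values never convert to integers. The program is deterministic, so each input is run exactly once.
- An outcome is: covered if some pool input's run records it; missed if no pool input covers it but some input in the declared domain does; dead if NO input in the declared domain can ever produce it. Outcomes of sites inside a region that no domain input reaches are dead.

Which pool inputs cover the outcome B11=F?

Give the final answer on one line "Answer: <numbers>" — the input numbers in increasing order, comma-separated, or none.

input #1 (d=0, t=3, u=5): covers B11=F
input #2 (d=2, t=3, u=0): covers B11=F
input #3 (d=1, t=4, u=2): misses B11=F
input #4 (d=-2, t=5, u=0): misses B11=F
input #5 (d=2, t=9, u=5): covers B11=F

Answer: 1, 2, 5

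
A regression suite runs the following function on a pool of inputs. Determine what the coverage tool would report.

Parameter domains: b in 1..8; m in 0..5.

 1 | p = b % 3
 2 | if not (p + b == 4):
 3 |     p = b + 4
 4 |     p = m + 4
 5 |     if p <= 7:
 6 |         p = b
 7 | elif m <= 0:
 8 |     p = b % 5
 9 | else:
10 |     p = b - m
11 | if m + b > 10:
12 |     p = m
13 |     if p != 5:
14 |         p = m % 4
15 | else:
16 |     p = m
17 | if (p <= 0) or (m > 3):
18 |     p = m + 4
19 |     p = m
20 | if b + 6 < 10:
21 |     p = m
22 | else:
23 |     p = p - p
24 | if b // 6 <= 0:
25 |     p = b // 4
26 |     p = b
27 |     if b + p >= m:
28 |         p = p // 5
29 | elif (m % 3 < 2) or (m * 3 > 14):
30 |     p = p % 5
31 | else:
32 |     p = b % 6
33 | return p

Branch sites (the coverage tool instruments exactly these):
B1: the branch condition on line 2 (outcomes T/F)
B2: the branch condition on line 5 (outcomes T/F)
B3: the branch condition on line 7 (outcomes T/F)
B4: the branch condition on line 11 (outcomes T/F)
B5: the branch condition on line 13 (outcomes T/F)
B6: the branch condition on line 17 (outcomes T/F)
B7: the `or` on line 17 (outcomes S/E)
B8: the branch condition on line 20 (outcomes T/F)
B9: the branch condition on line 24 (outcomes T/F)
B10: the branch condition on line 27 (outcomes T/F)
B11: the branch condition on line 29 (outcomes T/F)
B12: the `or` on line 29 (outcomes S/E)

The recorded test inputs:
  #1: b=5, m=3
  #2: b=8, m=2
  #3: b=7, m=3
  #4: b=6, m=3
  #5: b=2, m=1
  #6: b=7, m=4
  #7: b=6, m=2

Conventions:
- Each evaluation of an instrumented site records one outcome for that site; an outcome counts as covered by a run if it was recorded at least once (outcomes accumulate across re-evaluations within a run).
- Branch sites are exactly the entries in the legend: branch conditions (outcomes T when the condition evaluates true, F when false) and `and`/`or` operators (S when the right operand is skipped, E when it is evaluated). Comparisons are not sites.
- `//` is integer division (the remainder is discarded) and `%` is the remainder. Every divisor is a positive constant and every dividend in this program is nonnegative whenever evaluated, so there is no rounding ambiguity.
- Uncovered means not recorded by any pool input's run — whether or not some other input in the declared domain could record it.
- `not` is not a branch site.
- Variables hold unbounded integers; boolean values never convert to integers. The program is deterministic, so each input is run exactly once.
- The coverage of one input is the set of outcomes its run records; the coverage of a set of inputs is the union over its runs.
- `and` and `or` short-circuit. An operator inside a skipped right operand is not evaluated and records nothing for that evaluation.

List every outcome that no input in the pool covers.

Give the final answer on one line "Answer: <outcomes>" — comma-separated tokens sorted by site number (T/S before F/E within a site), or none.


run #1 (b=5, m=3) runs B1->T, B2->T, B4->F, B7->E, B6->F, B8->F, B9->T, B10->T; records B1=T, B2=T, B4=F, B6=F, B7=E, B8=F, B9=T, B10=T
run #2 (b=8, m=2) runs B1->T, B2->T, B4->F, B7->E, B6->F, B8->F, B9->F, B12->E, B11->F; records B1=T, B2=T, B4=F, B6=F, B7=E, B8=F, B9=F, B11=F, B12=E
run #3 (b=7, m=3) runs B1->T, B2->T, B4->F, B7->E, B6->F, B8->F, B9->F, B12->S, B11->T; records B1=T, B2=T, B4=F, B6=F, B7=E, B8=F, B9=F, B11=T, B12=S
run #4 (b=6, m=3) runs B1->T, B2->T, B4->F, B7->E, B6->F, B8->F, B9->F, B12->S, B11->T; records B1=T, B2=T, B4=F, B6=F, B7=E, B8=F, B9=F, B11=T, B12=S
run #5 (b=2, m=1) runs B1->F, B3->F, B4->F, B7->E, B6->F, B8->T, B9->T, B10->T; records B1=F, B3=F, B4=F, B6=F, B7=E, B8=T, B9=T, B10=T
run #6 (b=7, m=4) runs B1->T, B2->F, B4->T, B5->T, B7->S, B6->T, B8->F, B9->F, B12->S, B11->T; records B1=T, B2=F, B4=T, B5=T, B6=T, B7=S, B8=F, B9=F, B11=T, B12=S
run #7 (b=6, m=2) runs B1->T, B2->T, B4->F, B7->E, B6->F, B8->F, B9->F, B12->E, B11->F; records B1=T, B2=T, B4=F, B6=F, B7=E, B8=F, B9=F, B11=F, B12=E
union over the pool: B1=T, B1=F, B2=T, B2=F, B3=F, B4=T, B4=F, B5=T, B6=T, B6=F, B7=S, B7=E, B8=T, B8=F, B9=T, B9=F, B10=T, B11=T, B11=F, B12=S, B12=E
uncovered (3 of 24): B3=T, B5=F, B10=F
Answer: B3=T, B5=F, B10=F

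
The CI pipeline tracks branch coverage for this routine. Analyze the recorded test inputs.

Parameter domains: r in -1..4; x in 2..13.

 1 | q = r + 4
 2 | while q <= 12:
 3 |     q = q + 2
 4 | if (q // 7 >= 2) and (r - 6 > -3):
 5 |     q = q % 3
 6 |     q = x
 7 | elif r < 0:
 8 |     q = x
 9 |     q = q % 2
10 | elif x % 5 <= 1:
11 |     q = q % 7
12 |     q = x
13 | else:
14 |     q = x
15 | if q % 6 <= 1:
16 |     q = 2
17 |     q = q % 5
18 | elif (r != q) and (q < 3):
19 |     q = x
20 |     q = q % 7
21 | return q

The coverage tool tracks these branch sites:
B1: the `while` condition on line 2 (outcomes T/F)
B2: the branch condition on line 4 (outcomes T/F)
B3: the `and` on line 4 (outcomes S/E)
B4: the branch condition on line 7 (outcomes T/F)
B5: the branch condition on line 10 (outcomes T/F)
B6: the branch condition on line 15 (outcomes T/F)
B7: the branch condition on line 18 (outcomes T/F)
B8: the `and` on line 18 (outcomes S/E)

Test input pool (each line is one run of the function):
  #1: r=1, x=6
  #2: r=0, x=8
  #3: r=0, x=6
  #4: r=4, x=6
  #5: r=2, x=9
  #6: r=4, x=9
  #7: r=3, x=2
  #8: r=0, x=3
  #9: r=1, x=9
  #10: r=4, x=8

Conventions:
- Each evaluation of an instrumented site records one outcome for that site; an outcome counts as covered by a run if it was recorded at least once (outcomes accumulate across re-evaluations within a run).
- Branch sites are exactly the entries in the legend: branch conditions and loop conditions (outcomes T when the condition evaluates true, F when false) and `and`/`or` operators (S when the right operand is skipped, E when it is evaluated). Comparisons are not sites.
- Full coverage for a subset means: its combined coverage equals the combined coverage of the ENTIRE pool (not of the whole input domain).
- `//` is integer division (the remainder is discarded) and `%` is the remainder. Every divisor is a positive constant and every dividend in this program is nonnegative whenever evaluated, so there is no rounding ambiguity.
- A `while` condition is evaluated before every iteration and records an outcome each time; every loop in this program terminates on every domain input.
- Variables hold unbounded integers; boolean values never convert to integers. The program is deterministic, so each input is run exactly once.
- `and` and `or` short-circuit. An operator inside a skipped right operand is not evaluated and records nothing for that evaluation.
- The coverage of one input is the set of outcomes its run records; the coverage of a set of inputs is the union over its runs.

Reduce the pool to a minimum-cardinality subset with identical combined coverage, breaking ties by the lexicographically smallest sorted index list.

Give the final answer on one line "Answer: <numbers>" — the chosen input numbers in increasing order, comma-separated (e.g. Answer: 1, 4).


test 1 (r=1, x=6) hits B1=T, B1=F, B2=F, B3=S, B4=F, B5=T, B6=T
test 2 (r=0, x=8) hits B1=T, B1=F, B2=F, B3=E, B4=F, B5=F, B6=F, B7=F, B8=E
test 3 (r=0, x=6) hits B1=T, B1=F, B2=F, B3=E, B4=F, B5=T, B6=T
test 4 (r=4, x=6) hits B1=T, B1=F, B2=T, B3=E, B6=T
test 5 (r=2, x=9) hits B1=T, B1=F, B2=F, B3=E, B4=F, B5=F, B6=F, B7=F, B8=E
test 6 (r=4, x=9) hits B1=T, B1=F, B2=T, B3=E, B6=F, B7=F, B8=E
test 7 (r=3, x=2) hits B1=T, B1=F, B2=F, B3=S, B4=F, B5=F, B6=F, B7=T, B8=E
test 8 (r=0, x=3) hits B1=T, B1=F, B2=F, B3=E, B4=F, B5=F, B6=F, B7=F, B8=E
test 9 (r=1, x=9) hits B1=T, B1=F, B2=F, B3=S, B4=F, B5=F, B6=F, B7=F, B8=E
test 10 (r=4, x=8) hits B1=T, B1=F, B2=T, B3=E, B6=F, B7=F, B8=E
together the pool reaches 14 outcomes: B1=T, B1=F, B2=T, B2=F, B3=S, B3=E, B4=F, B5=T, B5=F, B6=T, B6=F, B7=T, B7=F, B8=E
checked all size-1 subsets: none covers 14 outcomes (max 9/14)
checked all size-2 subsets: none covers 14 outcomes (max 12/14)
size 3: inputs {1, 6, 7} cover all 14 outcomes, and no lexicographically smaller subset of this size does
Answer: 1, 6, 7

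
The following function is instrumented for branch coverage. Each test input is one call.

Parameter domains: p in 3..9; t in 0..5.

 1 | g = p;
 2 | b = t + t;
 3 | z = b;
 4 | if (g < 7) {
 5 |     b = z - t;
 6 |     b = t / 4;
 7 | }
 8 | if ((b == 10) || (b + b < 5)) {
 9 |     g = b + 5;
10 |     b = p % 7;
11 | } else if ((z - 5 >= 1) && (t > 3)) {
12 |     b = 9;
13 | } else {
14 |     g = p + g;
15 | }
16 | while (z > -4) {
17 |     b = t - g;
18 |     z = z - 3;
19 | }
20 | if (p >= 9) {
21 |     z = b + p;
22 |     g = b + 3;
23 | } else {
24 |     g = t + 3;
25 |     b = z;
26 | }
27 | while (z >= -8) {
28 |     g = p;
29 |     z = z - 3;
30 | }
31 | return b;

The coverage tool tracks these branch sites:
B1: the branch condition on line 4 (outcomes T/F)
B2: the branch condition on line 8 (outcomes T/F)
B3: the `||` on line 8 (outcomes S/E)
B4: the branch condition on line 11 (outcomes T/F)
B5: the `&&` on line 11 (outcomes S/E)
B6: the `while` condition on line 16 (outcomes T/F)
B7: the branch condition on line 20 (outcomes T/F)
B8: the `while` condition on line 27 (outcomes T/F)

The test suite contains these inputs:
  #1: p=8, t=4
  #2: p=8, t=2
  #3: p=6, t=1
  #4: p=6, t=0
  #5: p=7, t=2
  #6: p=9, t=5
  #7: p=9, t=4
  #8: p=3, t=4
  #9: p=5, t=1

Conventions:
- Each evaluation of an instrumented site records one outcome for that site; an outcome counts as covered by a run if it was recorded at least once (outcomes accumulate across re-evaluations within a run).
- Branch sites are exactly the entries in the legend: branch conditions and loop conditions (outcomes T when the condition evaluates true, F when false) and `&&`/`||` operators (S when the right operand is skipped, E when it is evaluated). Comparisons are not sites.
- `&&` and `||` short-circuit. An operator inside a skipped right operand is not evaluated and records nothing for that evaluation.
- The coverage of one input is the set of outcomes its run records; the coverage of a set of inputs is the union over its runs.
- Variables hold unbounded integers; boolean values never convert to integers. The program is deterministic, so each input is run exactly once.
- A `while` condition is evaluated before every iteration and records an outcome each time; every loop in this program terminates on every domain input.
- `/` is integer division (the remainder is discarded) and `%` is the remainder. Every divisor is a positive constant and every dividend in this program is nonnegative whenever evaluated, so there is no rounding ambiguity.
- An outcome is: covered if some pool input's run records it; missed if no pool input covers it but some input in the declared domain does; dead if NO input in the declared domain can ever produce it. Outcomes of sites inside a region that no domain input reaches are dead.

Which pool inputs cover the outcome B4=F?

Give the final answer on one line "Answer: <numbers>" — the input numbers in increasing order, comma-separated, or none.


input #1 (p=8, t=4): does not produce B4=F
input #2 (p=8, t=2): produces B4=F
input #3 (p=6, t=1): does not produce B4=F
input #4 (p=6, t=0): does not produce B4=F
input #5 (p=7, t=2): produces B4=F
input #6 (p=9, t=5): does not produce B4=F
input #7 (p=9, t=4): does not produce B4=F
input #8 (p=3, t=4): does not produce B4=F
input #9 (p=5, t=1): does not produce B4=F
Answer: 2, 5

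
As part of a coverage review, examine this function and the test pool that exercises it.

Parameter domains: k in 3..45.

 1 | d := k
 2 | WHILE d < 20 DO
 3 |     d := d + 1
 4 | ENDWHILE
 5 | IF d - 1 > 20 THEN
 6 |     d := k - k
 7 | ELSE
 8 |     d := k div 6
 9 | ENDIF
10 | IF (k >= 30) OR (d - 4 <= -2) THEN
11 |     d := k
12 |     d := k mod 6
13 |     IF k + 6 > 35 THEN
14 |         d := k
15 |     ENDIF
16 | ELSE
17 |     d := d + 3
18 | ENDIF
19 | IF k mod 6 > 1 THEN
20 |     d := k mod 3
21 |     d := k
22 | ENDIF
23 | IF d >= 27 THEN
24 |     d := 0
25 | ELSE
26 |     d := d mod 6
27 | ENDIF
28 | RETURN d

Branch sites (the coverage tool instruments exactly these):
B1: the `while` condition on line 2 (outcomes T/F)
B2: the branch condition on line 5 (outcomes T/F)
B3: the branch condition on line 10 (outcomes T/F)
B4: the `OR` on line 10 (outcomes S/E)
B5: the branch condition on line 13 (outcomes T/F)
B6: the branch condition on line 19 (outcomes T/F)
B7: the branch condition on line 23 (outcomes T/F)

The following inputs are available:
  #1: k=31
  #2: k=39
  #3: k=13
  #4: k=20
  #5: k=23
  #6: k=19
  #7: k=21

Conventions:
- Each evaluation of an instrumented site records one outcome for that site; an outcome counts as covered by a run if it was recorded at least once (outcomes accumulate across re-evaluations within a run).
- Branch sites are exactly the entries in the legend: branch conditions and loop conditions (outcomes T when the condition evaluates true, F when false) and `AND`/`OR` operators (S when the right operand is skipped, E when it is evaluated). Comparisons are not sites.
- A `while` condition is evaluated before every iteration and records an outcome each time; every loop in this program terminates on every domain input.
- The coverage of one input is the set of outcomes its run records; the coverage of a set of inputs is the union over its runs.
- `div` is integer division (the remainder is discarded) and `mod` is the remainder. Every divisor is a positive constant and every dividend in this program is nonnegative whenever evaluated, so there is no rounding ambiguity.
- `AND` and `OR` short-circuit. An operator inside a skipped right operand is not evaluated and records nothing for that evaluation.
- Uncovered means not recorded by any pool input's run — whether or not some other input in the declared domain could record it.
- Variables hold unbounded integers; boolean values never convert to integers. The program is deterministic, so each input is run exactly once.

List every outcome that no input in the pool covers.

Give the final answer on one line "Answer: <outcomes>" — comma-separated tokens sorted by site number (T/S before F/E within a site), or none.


input #1 (k=31): events B1->F, B2->T, B4->S, B3->T, B5->T, B6->F, B7->T; covers B1=F, B2=T, B3=T, B4=S, B5=T, B6=F, B7=T
input #2 (k=39): events B1->F, B2->T, B4->S, B3->T, B5->T, B6->T, B7->T; covers B1=F, B2=T, B3=T, B4=S, B5=T, B6=T, B7=T
input #3 (k=13): events B1->T, B1->T, B1->T, B1->T, B1->T, B1->T, B1->T, B1->F, B2->F, B4->E, B3->T, B5->F, B6->F, B7->F; covers B1=T, B1=F, B2=F, B3=T, B4=E, B5=F, B6=F, B7=F
input #4 (k=20): events B1->F, B2->F, B4->E, B3->F, B6->T, B7->F; covers B1=F, B2=F, B3=F, B4=E, B6=T, B7=F
input #5 (k=23): events B1->F, B2->T, B4->E, B3->T, B5->F, B6->T, B7->F; covers B1=F, B2=T, B3=T, B4=E, B5=F, B6=T, B7=F
input #6 (k=19): events B1->T, B1->F, B2->F, B4->E, B3->F, B6->F, B7->F; covers B1=T, B1=F, B2=F, B3=F, B4=E, B6=F, B7=F
input #7 (k=21): events B1->F, B2->F, B4->E, B3->F, B6->T, B7->F; covers B1=F, B2=F, B3=F, B4=E, B6=T, B7=F
union over the pool: B1=T, B1=F, B2=T, B2=F, B3=T, B3=F, B4=S, B4=E, B5=T, B5=F, B6=T, B6=F, B7=T, B7=F
uncovered (0 of 14): none
Answer: none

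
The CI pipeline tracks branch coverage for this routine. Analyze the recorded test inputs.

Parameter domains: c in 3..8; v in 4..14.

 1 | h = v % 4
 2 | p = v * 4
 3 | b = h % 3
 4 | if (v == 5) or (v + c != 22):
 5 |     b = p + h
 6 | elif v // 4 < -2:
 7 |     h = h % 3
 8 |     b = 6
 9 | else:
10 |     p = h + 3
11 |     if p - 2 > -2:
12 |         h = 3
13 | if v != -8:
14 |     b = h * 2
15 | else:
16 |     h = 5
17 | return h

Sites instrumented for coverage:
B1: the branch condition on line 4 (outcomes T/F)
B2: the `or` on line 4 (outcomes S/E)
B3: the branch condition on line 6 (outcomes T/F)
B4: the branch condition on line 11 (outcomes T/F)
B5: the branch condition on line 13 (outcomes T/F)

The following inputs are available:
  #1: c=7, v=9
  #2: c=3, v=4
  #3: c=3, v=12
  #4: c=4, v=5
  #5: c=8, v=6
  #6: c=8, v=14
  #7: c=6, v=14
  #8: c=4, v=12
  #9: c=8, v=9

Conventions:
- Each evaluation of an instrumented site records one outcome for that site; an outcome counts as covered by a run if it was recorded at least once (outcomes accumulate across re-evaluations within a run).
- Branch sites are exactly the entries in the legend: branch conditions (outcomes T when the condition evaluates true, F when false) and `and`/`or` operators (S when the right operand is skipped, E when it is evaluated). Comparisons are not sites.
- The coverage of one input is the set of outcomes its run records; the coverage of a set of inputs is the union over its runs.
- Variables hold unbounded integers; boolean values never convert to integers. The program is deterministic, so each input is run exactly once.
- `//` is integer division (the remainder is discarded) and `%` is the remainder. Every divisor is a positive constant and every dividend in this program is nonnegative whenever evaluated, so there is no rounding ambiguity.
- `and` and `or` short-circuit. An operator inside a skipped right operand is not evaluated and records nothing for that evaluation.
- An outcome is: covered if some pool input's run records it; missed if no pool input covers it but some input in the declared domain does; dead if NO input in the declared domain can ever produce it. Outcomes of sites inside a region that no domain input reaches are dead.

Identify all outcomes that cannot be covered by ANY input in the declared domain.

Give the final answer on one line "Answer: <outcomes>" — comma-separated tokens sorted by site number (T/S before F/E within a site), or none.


checking every outcome against all 66 domain inputs:
  B3=T: unreachable across the whole domain -> dead
  B4=F: unreachable across the whole domain -> dead
  B5=F: unreachable across the whole domain -> dead
  reachable outcomes have witnesses, e.g. B1=T (e.g. c=3, v=4), B1=F (e.g. c=8, v=14), B2=S (e.g. c=3, v=5), B2=E (e.g. c=3, v=4)
Answer: B3=T, B4=F, B5=F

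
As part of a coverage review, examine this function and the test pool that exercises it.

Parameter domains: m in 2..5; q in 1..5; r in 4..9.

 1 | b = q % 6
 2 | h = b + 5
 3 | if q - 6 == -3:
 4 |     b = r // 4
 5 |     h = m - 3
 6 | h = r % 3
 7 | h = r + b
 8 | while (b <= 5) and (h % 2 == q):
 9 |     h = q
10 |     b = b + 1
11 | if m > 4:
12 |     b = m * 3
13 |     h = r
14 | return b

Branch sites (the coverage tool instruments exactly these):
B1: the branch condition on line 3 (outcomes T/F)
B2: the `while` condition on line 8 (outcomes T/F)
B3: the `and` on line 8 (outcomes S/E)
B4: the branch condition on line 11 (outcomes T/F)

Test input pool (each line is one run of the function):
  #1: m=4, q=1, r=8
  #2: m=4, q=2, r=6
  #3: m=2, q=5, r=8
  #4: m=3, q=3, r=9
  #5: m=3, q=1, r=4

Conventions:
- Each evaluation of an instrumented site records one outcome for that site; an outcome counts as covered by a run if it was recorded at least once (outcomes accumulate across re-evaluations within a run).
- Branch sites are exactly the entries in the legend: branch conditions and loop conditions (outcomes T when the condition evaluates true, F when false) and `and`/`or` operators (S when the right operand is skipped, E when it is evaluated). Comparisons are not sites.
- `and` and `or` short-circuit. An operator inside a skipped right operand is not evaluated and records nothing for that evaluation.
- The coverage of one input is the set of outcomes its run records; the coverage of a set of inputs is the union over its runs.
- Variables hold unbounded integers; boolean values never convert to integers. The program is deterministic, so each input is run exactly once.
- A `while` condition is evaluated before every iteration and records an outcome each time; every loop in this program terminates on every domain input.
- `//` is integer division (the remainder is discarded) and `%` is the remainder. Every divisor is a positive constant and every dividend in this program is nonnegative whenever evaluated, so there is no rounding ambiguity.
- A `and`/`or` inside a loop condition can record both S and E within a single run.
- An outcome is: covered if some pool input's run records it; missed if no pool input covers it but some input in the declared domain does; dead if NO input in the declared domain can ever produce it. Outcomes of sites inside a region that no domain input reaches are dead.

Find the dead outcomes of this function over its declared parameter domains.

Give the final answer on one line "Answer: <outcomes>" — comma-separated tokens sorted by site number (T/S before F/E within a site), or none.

exhaustive pass over the 120-input domain:
  reachable outcomes have witnesses, e.g. B1=T (e.g. m=2, q=3, r=4), B1=F (e.g. m=2, q=1, r=4), B2=T (e.g. m=2, q=1, r=4), B2=F (e.g. m=2, q=1, r=4)

Answer: none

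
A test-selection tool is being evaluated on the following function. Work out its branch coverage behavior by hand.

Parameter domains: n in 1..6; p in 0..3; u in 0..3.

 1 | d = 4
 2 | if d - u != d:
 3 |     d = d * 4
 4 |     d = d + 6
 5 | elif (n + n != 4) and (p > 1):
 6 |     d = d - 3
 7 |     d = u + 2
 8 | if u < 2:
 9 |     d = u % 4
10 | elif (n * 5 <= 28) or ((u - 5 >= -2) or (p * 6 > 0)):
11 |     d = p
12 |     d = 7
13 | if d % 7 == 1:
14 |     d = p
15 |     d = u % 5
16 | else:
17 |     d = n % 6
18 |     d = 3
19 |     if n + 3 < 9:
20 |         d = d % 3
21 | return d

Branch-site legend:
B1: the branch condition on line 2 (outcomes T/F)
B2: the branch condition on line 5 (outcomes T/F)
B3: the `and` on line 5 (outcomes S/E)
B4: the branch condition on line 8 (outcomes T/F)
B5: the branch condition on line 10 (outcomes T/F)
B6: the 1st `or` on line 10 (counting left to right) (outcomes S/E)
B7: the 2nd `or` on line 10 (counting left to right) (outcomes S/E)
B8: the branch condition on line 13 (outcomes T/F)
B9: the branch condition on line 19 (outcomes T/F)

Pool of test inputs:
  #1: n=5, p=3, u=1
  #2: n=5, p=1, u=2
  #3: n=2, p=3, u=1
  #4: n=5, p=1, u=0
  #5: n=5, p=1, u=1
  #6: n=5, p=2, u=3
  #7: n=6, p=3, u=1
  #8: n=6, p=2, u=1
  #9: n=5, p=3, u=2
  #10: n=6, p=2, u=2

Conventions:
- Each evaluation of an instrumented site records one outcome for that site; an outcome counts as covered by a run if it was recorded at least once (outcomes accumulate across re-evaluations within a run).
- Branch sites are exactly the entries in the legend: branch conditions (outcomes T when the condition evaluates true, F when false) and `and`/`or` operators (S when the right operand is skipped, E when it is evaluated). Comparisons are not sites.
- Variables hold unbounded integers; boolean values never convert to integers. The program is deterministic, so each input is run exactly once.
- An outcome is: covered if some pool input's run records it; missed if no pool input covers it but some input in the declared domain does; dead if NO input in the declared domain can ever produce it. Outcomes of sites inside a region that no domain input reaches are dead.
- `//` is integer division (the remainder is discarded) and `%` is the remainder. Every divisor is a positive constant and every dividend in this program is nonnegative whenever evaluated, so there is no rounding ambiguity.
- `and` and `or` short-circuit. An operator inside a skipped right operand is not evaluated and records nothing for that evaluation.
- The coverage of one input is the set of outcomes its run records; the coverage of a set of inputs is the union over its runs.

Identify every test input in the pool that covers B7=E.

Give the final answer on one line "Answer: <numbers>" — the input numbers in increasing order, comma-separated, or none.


input #1 (n=5, p=3, u=1): never hits B7=E
input #2 (n=5, p=1, u=2): never hits B7=E
input #3 (n=2, p=3, u=1): never hits B7=E
input #4 (n=5, p=1, u=0): never hits B7=E
input #5 (n=5, p=1, u=1): never hits B7=E
input #6 (n=5, p=2, u=3): never hits B7=E
input #7 (n=6, p=3, u=1): never hits B7=E
input #8 (n=6, p=2, u=1): never hits B7=E
input #9 (n=5, p=3, u=2): never hits B7=E
input #10 (n=6, p=2, u=2): hits B7=E
Answer: 10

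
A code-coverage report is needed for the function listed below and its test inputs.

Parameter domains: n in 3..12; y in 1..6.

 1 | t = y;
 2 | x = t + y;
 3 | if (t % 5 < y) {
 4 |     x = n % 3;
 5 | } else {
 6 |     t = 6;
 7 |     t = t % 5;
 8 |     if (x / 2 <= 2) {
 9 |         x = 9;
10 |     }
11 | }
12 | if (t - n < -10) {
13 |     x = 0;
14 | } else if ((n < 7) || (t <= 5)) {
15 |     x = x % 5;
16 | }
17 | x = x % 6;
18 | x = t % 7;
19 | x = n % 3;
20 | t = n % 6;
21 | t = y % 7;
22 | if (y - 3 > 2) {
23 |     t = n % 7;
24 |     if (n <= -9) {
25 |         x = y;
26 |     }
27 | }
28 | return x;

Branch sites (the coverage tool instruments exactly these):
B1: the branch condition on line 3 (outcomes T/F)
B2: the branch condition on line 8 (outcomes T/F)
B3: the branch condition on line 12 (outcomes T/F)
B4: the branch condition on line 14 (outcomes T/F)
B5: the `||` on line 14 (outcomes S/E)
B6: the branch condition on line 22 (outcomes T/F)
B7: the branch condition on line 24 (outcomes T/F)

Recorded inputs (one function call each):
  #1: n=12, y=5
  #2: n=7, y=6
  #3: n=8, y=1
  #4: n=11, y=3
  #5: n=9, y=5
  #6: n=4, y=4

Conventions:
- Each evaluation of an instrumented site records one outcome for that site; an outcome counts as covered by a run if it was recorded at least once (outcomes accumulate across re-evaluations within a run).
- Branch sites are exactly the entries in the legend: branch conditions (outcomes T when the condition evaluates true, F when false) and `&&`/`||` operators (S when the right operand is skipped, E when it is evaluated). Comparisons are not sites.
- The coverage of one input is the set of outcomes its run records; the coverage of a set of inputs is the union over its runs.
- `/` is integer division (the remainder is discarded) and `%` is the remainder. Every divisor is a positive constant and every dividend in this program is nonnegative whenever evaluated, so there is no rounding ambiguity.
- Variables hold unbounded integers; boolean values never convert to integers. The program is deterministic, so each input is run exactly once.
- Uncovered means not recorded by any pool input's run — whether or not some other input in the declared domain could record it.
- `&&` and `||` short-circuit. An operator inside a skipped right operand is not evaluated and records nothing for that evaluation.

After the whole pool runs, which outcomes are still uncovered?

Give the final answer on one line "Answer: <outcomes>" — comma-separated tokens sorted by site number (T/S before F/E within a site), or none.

#1 (n=12, y=5) -> B1->T, B3->F, B5->E, B4->T, B6->F; covered: B1=T, B3=F, B4=T, B5=E, B6=F
#2 (n=7, y=6) -> B1->T, B3->F, B5->E, B4->F, B6->T, B7->F; covered: B1=T, B3=F, B4=F, B5=E, B6=T, B7=F
#3 (n=8, y=1) -> B1->F, B2->T, B3->F, B5->E, B4->T, B6->F; covered: B1=F, B2=T, B3=F, B4=T, B5=E, B6=F
#4 (n=11, y=3) -> B1->F, B2->F, B3->F, B5->E, B4->T, B6->F; covered: B1=F, B2=F, B3=F, B4=T, B5=E, B6=F
#5 (n=9, y=5) -> B1->T, B3->F, B5->E, B4->T, B6->F; covered: B1=T, B3=F, B4=T, B5=E, B6=F
#6 (n=4, y=4) -> B1->F, B2->F, B3->F, B5->S, B4->T, B6->F; covered: B1=F, B2=F, B3=F, B4=T, B5=S, B6=F
union over the pool: B1=T, B1=F, B2=T, B2=F, B3=F, B4=T, B4=F, B5=S, B5=E, B6=T, B6=F, B7=F
uncovered (2 of 14): B3=T, B7=T

Answer: B3=T, B7=T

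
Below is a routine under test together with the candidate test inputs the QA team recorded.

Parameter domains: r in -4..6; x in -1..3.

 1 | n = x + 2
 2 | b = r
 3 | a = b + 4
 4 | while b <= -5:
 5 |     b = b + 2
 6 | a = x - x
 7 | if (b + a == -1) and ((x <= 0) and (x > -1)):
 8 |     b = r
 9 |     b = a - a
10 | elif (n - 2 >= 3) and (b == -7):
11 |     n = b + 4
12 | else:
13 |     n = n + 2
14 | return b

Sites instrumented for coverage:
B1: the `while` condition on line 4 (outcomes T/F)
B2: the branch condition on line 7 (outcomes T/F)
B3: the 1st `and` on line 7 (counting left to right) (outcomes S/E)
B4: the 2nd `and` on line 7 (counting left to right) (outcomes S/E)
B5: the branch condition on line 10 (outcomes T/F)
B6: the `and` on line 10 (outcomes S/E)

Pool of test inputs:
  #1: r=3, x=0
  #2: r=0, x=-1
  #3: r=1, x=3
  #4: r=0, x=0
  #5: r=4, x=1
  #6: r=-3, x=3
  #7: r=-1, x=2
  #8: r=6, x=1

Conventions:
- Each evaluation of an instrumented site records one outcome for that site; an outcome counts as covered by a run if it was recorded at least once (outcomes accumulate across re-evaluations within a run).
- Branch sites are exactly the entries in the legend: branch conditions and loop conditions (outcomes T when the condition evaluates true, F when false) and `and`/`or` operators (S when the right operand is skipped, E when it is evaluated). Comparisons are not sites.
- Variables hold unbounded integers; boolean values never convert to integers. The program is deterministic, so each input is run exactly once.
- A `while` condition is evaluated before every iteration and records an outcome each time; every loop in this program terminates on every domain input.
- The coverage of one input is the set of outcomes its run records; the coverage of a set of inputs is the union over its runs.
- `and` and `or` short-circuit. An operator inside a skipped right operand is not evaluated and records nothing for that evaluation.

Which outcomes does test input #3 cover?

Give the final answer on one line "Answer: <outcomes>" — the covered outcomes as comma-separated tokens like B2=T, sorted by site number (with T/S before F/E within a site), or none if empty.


Simulating input #3 (r=1, x=3) step by step:
  B1->F, B3->S, B2->F, B6->E, B5->F
distinct outcomes covered: B1=F, B2=F, B3=S, B5=F, B6=E
Answer: B1=F, B2=F, B3=S, B5=F, B6=E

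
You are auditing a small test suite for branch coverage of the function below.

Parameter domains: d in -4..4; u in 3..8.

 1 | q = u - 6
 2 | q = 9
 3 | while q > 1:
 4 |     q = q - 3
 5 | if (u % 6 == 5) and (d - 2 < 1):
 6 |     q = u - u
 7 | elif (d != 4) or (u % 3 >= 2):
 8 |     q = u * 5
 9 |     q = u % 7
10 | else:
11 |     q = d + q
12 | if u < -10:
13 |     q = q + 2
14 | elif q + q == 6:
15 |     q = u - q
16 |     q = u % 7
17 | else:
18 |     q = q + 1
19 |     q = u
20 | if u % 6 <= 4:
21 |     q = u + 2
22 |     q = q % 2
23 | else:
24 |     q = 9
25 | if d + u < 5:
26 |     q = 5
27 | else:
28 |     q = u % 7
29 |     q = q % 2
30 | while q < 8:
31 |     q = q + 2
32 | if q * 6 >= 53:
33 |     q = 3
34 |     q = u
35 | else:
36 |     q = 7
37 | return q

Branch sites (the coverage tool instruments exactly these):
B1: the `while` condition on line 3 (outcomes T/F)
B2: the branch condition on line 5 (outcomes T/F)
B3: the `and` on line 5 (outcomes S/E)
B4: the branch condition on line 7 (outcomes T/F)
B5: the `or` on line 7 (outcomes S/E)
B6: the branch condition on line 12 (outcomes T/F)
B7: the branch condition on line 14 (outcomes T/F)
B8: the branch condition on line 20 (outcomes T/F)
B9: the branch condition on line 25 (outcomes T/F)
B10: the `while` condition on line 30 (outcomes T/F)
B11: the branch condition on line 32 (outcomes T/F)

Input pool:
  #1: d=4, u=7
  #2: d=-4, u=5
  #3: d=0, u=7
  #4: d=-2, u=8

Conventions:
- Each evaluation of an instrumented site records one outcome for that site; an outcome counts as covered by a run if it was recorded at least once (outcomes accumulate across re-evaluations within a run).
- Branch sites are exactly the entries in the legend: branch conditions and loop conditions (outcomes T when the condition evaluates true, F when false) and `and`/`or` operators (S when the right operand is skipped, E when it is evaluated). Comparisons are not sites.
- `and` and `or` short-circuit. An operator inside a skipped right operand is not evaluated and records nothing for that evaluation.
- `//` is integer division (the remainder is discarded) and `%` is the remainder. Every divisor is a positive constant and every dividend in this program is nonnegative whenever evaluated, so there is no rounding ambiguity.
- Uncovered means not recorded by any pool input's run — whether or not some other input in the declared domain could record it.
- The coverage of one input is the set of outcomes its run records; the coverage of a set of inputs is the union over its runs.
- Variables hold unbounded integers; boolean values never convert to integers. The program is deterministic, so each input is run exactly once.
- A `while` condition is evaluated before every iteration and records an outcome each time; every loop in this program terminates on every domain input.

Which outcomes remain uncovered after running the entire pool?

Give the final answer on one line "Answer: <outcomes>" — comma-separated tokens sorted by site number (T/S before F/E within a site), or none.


#1 (d=4, u=7) -> covered: B1=T, B1=F, B2=F, B3=S, B4=F, B5=E, B6=F, B7=F, B8=T, B9=F, B10=T, B10=F, B11=F
#2 (d=-4, u=5) -> covered: B1=T, B1=F, B2=T, B3=E, B6=F, B7=F, B8=F, B9=T, B10=T, B10=F, B11=T
#3 (d=0, u=7) -> covered: B1=T, B1=F, B2=F, B3=S, B4=T, B5=S, B6=F, B7=F, B8=T, B9=F, B10=T, B10=F, B11=F
#4 (d=-2, u=8) -> covered: B1=T, B1=F, B2=F, B3=S, B4=T, B5=S, B6=F, B7=F, B8=T, B9=F, B10=T, B10=F, B11=T
union over the pool: B1=T, B1=F, B2=T, B2=F, B3=S, B3=E, B4=T, B4=F, B5=S, B5=E, B6=F, B7=F, B8=T, B8=F, B9=T, B9=F, B10=T, B10=F, B11=T, B11=F
uncovered (2 of 22): B6=T, B7=T
Answer: B6=T, B7=T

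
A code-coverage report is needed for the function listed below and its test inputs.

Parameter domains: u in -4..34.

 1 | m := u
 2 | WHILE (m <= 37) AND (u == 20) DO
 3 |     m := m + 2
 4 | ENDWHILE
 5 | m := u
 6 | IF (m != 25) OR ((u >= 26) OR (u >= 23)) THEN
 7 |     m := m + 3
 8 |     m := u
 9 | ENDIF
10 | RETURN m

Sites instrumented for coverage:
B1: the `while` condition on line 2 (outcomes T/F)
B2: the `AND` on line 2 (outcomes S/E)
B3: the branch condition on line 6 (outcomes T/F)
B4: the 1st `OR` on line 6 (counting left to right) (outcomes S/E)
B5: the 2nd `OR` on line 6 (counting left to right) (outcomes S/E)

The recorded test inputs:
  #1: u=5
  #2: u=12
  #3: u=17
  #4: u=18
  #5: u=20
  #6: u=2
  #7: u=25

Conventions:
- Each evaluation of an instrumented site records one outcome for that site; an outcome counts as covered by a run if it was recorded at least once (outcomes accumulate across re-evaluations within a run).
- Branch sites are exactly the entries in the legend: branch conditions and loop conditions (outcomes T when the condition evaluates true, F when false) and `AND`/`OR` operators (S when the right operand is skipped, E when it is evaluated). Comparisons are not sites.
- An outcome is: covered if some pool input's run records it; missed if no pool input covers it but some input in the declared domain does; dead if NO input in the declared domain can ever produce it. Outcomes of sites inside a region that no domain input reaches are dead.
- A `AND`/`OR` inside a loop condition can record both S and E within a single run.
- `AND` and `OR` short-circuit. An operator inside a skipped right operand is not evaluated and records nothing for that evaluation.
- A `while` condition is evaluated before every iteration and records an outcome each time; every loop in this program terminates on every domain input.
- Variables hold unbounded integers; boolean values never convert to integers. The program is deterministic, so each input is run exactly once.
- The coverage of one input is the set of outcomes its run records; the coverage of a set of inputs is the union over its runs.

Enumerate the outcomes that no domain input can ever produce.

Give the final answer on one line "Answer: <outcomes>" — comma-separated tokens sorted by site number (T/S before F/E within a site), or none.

checking every outcome against all 39 domain inputs:
  B3=F: no domain input ever produces it -> dead
  B5=S: no domain input ever produces it -> dead
  reachable outcomes have witnesses, e.g. B1=T (e.g. u=20), B1=F (e.g. u=-4), B2=S (e.g. u=20), B2=E (e.g. u=-4)

Answer: B3=F, B5=S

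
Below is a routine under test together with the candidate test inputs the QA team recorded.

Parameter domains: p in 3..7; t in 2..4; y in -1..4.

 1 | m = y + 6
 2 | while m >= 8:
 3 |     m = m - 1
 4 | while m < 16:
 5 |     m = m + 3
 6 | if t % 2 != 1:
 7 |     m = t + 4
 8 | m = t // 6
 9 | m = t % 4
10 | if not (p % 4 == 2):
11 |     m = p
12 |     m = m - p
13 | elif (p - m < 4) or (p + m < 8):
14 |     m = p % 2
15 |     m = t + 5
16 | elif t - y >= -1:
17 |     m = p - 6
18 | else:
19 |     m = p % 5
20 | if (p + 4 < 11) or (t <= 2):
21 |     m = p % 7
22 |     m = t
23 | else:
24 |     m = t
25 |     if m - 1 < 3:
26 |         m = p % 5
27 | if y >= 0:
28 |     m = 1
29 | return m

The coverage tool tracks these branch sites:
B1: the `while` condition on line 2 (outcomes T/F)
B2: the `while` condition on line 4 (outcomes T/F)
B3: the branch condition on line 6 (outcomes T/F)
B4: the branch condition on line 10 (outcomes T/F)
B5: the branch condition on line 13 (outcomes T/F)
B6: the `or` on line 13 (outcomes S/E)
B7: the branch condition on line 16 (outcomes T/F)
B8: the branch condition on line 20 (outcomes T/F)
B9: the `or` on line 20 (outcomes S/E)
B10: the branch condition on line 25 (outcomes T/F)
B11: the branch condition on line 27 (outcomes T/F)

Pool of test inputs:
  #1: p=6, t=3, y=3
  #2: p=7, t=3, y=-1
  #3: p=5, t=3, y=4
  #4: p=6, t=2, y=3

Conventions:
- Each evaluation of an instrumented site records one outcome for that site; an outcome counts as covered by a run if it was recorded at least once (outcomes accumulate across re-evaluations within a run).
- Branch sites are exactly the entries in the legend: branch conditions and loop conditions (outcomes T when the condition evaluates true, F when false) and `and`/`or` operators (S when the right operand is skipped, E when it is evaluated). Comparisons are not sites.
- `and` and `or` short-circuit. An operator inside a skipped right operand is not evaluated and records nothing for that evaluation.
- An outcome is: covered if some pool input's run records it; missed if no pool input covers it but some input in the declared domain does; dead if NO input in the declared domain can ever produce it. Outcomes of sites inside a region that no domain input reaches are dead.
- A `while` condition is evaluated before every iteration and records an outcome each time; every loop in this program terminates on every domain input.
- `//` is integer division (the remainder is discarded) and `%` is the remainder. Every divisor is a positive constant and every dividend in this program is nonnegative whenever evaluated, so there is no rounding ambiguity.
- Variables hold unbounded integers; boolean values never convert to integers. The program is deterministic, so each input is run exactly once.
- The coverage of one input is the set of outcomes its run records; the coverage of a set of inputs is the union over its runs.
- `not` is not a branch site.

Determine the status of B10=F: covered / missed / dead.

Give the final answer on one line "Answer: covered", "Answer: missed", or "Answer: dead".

no pool input records B10=F
but domain input (p=7, t=4, y=-1) does record it -> reachable, so missed

Answer: missed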